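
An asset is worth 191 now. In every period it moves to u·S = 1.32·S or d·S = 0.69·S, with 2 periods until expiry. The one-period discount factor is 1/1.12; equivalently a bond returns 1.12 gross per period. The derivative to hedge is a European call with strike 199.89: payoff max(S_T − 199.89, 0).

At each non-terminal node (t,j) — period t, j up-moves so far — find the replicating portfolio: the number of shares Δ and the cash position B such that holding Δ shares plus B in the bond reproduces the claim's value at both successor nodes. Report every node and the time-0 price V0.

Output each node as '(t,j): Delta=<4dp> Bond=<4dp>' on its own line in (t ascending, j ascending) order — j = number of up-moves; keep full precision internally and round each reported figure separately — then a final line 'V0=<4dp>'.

(0,0): Delta=0.6731 Bond=-79.2050
(1,0): Delta=0.0000 Bond=0.0000
(1,1): Delta=0.8368 Bond=-129.9699
V0=49.3597

No-arbitrage ⇒ martingale measure with p* = (R−d)/(u−d) = 0.6825.
Terminal payoffs: V(2,0)=0.0000, V(2,1)=0.0000, V(2,2)=132.9084
  t=1,j=0: stock 131.7900 → up 173.9628 (V=0.0000), down 90.9351 (V=0.0000). Price 0.0000; hedge Δ=0.0000, bond B=0.0000.
  t=1,j=1: stock 252.1200 → up 332.7984 (V=132.9084), down 173.9628 (V=0.0000). Price 80.9958; hedge Δ=0.8368, bond B=-129.9699.
  t=0,j=0: stock 191.0000 → up 252.1200 (V=80.9958), down 131.7900 (V=0.0000). Price 49.3597; hedge Δ=0.6731, bond B=-79.2050.
Each (Δ,B) replicates both successor values, so the strategy is self-financing and V0 is arbitrage-free.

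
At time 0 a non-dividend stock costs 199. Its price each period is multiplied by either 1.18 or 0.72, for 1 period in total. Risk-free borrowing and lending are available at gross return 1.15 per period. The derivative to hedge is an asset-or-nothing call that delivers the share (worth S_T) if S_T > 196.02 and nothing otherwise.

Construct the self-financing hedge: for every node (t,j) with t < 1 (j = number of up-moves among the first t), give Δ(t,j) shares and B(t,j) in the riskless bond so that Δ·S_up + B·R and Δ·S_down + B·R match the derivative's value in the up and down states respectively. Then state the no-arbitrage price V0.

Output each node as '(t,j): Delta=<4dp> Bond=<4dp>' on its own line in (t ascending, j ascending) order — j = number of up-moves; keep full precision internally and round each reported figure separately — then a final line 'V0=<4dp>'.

The replicating-portfolio and risk-neutral prices coincide; use p* = (1.15−0.72)/(1.18−0.72) = 0.9348 for the latter.
At expiry t=1: V(1,0)=0.0000, V(1,1)=234.8200
  t=0,j=0: stock 199.0000 → up 234.8200 (V=234.8200), down 143.2800 (V=0.0000). Price 190.8745; hedge Δ=2.5652, bond B=-319.6038.
The time-0 hedge costs 190.8745, which is the no-arbitrage price.

(0,0): Delta=2.5652 Bond=-319.6038
V0=190.8745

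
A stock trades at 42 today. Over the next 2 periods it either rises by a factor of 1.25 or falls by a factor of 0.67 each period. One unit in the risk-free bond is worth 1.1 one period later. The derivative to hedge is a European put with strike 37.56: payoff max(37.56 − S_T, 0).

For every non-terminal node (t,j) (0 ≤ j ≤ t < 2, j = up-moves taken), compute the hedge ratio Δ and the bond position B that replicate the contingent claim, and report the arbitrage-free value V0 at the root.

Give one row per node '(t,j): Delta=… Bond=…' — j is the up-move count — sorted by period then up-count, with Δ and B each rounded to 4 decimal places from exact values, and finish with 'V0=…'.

(0,0): Delta=-0.2235 Bond=11.1773
(1,0): Delta=-1.0000 Bond=34.1455
(1,1): Delta=-0.0783 Bond=4.6728
V0=1.7899

Risk-neutral probability p* = (R−d)/(u−d) = (1.1−0.67)/(1.25−0.67) = 0.7414.
Terminal values V(2,·): V(2,0)=18.7062, V(2,1)=2.3850, V(2,2)=0.0000
Node (1,0) S=28.1400: V=(p*·2.3850+(1−p*)·18.7062)/1.1=6.0055; Δ=(2.3850−18.7062)/(35.1750−18.8538)=-1.0000; B=V−Δ·S=34.1455
Node (1,1) S=52.5000: V=(p*·0.0000+(1−p*)·2.3850)/1.1=0.5607; Δ=(0.0000−2.3850)/(65.6250−35.1750)=-0.0783; B=V−Δ·S=4.6728
Node (0,0) S=42.0000: V=(p*·0.5607+(1−p*)·6.0055)/1.1=1.7899; Δ=(0.5607−6.0055)/(52.5000−28.1400)=-0.2235; B=V−Δ·S=11.1773
Root portfolio cost Δ·42+B reproduces V0=1.7899.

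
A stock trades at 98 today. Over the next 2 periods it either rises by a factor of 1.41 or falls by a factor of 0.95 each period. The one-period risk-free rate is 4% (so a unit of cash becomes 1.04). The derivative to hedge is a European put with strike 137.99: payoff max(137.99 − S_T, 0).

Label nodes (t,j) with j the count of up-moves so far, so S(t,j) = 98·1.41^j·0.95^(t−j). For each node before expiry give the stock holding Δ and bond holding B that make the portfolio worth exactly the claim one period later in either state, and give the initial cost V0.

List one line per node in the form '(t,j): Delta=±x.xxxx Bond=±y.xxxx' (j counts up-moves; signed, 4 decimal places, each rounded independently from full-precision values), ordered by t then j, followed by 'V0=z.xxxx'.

(0,0): Delta=-0.7628 Bond=106.3438
(1,0): Delta=-1.0000 Bond=132.6827
(1,1): Delta=-0.1057 Bond=19.8031
V0=31.5913

Under the risk-neutral measure, an up-move has probability p* = (R−d)/(u−d) = 0.1957 and values discount at R = 1.04.
At expiry t=2: V(2,0)=49.5450, V(2,1)=6.7190, V(2,2)=0.0000
Node (1,0) S=93.1000: V=(p*·6.7190+(1−p*)·49.5450)/1.04=39.5827; Δ=(6.7190−49.5450)/(131.2710−88.4450)=-1.0000; B=V−Δ·S=132.6827
Node (1,1) S=138.1800: V=(p*·0.0000+(1−p*)·6.7190)/1.04=5.1966; Δ=(0.0000−6.7190)/(194.8338−131.2710)=-0.1057; B=V−Δ·S=19.8031
Node (0,0) S=98.0000: V=(p*·5.1966+(1−p*)·39.5827)/1.04=31.5913; Δ=(5.1966−39.5827)/(138.1800−93.1000)=-0.7628; B=V−Δ·S=106.3438
The time-0 hedge costs 31.5913, which is the no-arbitrage price.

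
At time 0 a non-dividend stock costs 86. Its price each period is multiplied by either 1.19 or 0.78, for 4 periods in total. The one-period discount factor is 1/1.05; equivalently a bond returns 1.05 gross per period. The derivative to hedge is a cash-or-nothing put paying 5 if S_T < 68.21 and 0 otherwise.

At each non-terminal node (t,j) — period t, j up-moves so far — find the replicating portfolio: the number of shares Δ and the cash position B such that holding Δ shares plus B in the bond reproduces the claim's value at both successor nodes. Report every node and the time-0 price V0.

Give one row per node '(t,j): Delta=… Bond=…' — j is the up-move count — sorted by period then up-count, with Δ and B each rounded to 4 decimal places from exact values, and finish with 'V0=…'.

(0,0): Delta=-0.0282 Bond=2.9140
(1,0): Delta=-0.0742 Bond=6.1415
(1,1): Delta=-0.0126 Bond=1.4617
(2,0): Delta=-0.1462 Bond=10.2169
(2,1): Delta=-0.0497 Bond=4.4947
(2,2): Delta=0.0000 Bond=0.0000
(3,0): Delta=0.0000 Bond=4.7619
(3,1): Delta=-0.1959 Bond=13.8211
(3,2): Delta=0.0000 Bond=0.0000
(3,3): Delta=0.0000 Bond=0.0000
V0=0.4873

Risk-neutral probability p* = (R−d)/(u−d) = (1.05−0.78)/(1.19−0.78) = 0.6585.
Terminal values V(4,·): V(4,0)=5.0000, V(4,1)=5.0000, V(4,2)=0.0000, V(4,3)=0.0000, V(4,4)=0.0000
Node (3,0) S=40.8115: V=(p*·5.0000+(1−p*)·5.0000)/1.05=4.7619; Δ=(5.0000−5.0000)/(48.5657−31.8329)=0.0000; B=V−Δ·S=4.7619
Node (3,1) S=62.2637: V=(p*·0.0000+(1−p*)·5.0000)/1.05=1.6260; Δ=(0.0000−5.0000)/(74.0938−48.5657)=-0.1959; B=V−Δ·S=13.8211
Node (3,2) S=94.9920: V=(p*·0.0000+(1−p*)·0.0000)/1.05=0.0000; Δ=(0.0000−0.0000)/(113.0405−74.0938)=0.0000; B=V−Δ·S=0.0000
Node (3,3) S=144.9237: V=(p*·0.0000+(1−p*)·0.0000)/1.05=0.0000; Δ=(0.0000−0.0000)/(172.4592−113.0405)=0.0000; B=V−Δ·S=0.0000
Node (2,0) S=52.3224: V=(p*·1.6260+(1−p*)·4.7619)/1.05=2.5684; Δ=(1.6260−4.7619)/(62.2637−40.8115)=-0.1462; B=V−Δ·S=10.2169
Node (2,1) S=79.8252: V=(p*·0.0000+(1−p*)·1.6260)/1.05=0.5288; Δ=(0.0000−1.6260)/(94.9920−62.2637)=-0.0497; B=V−Δ·S=4.4947
Node (2,2) S=121.7846: V=(p*·0.0000+(1−p*)·0.0000)/1.05=0.0000; Δ=(0.0000−0.0000)/(144.9237−94.9920)=0.0000; B=V−Δ·S=0.0000
Node (1,0) S=67.0800: V=(p*·0.5288+(1−p*)·2.5684)/1.05=1.1669; Δ=(0.5288−2.5684)/(79.8252−52.3224)=-0.0742; B=V−Δ·S=6.1415
Node (1,1) S=102.3400: V=(p*·0.0000+(1−p*)·0.5288)/1.05=0.1720; Δ=(0.0000−0.5288)/(121.7846−79.8252)=-0.0126; B=V−Δ·S=1.4617
Node (0,0) S=86.0000: V=(p*·0.1720+(1−p*)·1.1669)/1.05=0.4873; Δ=(0.1720−1.1669)/(102.3400−67.0800)=-0.0282; B=V−Δ·S=2.9140
Check: Δ(0,0)·S0 + B(0,0) = 0.4873 = V0.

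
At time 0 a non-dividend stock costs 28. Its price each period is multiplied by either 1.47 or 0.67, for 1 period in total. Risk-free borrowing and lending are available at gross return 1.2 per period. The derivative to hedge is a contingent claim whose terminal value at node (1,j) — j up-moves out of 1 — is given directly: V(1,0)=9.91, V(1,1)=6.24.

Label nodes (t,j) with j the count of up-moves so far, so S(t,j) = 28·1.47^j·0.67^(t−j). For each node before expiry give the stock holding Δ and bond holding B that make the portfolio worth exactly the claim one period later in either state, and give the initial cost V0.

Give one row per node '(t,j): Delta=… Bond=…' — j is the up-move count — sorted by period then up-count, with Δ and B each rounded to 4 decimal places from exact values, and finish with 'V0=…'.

(0,0): Delta=-0.1638 Bond=10.8197
V0=6.2322

Since d<R<u, set p* = (R−d)/(u−d) = 0.6625; price each node as the discounted p*-expectation of its children.
Terminal payoffs: V(1,0)=9.9100, V(1,1)=6.2400
  t=0,j=0: stock 28.0000 → up 41.1600 (V=6.2400), down 18.7600 (V=9.9100). Price 6.2322; hedge Δ=-0.1638, bond B=10.8197.
Self-financing check: at every node Δ·S+B equals the discounted successor values.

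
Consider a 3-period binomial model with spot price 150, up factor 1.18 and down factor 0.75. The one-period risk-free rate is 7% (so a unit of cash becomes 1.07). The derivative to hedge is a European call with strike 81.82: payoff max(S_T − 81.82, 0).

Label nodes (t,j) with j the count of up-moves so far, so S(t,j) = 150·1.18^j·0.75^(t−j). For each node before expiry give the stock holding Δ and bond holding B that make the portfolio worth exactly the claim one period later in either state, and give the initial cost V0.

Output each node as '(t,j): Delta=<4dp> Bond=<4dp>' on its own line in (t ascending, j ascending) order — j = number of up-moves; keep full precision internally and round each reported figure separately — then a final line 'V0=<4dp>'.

(0,0): Delta=0.9836 Bond=-64.0719
(1,0): Delta=0.9084 Bond=-60.0976
(1,1): Delta=1.0000 Bond=-71.4648
(2,0): Delta=0.4890 Bond=-28.9217
(2,1): Delta=1.0000 Bond=-76.4673
(2,2): Delta=1.0000 Bond=-76.4673
V0=83.4638

No-arbitrage ⇒ martingale measure with p* = (R−d)/(u−d) = 0.7442.
Terminal payoffs: V(3,0)=0.0000, V(3,1)=17.7425, V(3,2)=74.8250, V(3,3)=164.6348
  t=2,j=0: stock 84.3750 → up 99.5625 (V=17.7425), down 63.2812 (V=0.0000). Price 12.3399; hedge Δ=0.4890, bond B=-28.9217.
  t=2,j=1: stock 132.7500 → up 156.6450 (V=74.8250), down 99.5625 (V=17.7425). Price 56.2827; hedge Δ=1.0000, bond B=-76.4673.
  t=2,j=2: stock 208.8600 → up 246.4548 (V=164.6348), down 156.6450 (V=74.8250). Price 132.3927; hedge Δ=1.0000, bond B=-76.4673.
  t=1,j=0: stock 112.5000 → up 132.7500 (V=56.2827), down 84.3750 (V=12.3399). Price 42.0949; hedge Δ=0.9084, bond B=-60.0976.
  t=1,j=1: stock 177.0000 → up 208.8600 (V=132.3927), down 132.7500 (V=56.2827). Price 105.5352; hedge Δ=1.0000, bond B=-71.4648.
  t=0,j=0: stock 150.0000 → up 177.0000 (V=105.5352), down 112.5000 (V=42.0949). Price 83.4638; hedge Δ=0.9836, bond B=-64.0719.
Self-financing check: at every node Δ·S+B equals the discounted successor values.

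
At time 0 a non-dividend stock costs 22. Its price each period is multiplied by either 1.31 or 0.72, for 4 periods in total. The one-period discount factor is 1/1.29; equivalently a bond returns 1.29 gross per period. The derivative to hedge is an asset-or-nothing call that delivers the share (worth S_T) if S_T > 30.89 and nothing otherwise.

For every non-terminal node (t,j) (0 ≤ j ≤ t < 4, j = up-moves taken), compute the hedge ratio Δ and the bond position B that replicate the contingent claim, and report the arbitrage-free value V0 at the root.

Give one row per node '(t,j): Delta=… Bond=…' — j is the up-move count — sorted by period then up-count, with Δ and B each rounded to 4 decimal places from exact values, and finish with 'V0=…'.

(0,0): Delta=1.0656 Bond=-1.4895
(1,0): Delta=2.1371 Bond=-18.8941
(1,1): Delta=1.0449 Bond=-1.3259
(2,0): Delta=0.0000 Bond=0.0000
(2,1): Delta=2.1783 Bond=-25.2286
(2,2): Delta=1.0231 Bond=-0.8852
(3,0): Delta=0.0000 Bond=0.0000
(3,1): Delta=0.0000 Bond=0.0000
(3,2): Delta=2.2203 Bond=-33.6868
(3,3): Delta=1.0000 Bond=0.0000
V0=21.9539

No-arbitrage ⇒ martingale measure with p* = (R−d)/(u−d) = 0.9661.
Terminal payoffs: V(4,0)=0.0000, V(4,1)=0.0000, V(4,2)=0.0000, V(4,3)=35.6098, V(4,4)=64.7900
Node (3,0) S=8.2115: V=(p*·0.0000+(1−p*)·0.0000)/1.29=0.0000; Δ=(0.0000−0.0000)/(10.7570−5.9122)=0.0000; B=V−Δ·S=0.0000
Node (3,1) S=14.9403: V=(p*·0.0000+(1−p*)·0.0000)/1.29=0.0000; Δ=(0.0000−0.0000)/(19.5718−10.7570)=0.0000; B=V−Δ·S=0.0000
Node (3,2) S=27.1830: V=(p*·35.6098+(1−p*)·0.0000)/1.29=26.6687; Δ=(35.6098−0.0000)/(35.6098−19.5718)=2.2203; B=V−Δ·S=-33.6868
Node (3,3) S=49.4580: V=(p*·64.7900+(1−p*)·35.6098)/1.29=49.4580; Δ=(64.7900−35.6098)/(64.7900−35.6098)=1.0000; B=V−Δ·S=0.0000
Node (2,0) S=11.4048: V=(p*·0.0000+(1−p*)·0.0000)/1.29=0.0000; Δ=(0.0000−0.0000)/(14.9403−8.2115)=0.0000; B=V−Δ·S=0.0000
Node (2,1) S=20.7504: V=(p*·26.6687+(1−p*)·0.0000)/1.29=19.9726; Δ=(26.6687−0.0000)/(27.1830−14.9403)=2.1783; B=V−Δ·S=-25.2286
Node (2,2) S=37.7542: V=(p*·49.4580+(1−p*)·26.6687)/1.29=37.7407; Δ=(49.4580−26.6687)/(49.4580−27.1830)=1.0231; B=V−Δ·S=-0.8852
Node (1,0) S=15.8400: V=(p*·19.9726+(1−p*)·0.0000)/1.29=14.9578; Δ=(19.9726−0.0000)/(20.7504−11.4048)=2.1371; B=V−Δ·S=-18.8941
Node (1,1) S=28.8200: V=(p*·37.7407+(1−p*)·19.9726)/1.29=28.7894; Δ=(37.7407−19.9726)/(37.7542−20.7504)=1.0449; B=V−Δ·S=-1.3259
Node (0,0) S=22.0000: V=(p*·28.7894+(1−p*)·14.9578)/1.29=21.9539; Δ=(28.7894−14.9578)/(28.8200−15.8400)=1.0656; B=V−Δ·S=-1.4895
The time-0 hedge costs 21.9539, which is the no-arbitrage price.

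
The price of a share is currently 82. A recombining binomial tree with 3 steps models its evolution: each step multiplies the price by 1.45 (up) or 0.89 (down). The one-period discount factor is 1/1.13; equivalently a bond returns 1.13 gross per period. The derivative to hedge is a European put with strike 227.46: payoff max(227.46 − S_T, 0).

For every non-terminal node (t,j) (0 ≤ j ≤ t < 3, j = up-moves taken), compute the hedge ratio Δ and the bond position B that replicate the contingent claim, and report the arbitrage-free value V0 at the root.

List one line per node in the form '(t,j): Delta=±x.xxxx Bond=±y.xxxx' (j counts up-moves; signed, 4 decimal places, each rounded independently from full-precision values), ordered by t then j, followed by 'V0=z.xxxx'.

(0,0): Delta=-0.9294 Bond=153.0837
(1,0): Delta=-1.0000 Bond=178.1345
(1,1): Delta=-0.8717 Bond=166.1181
(2,0): Delta=-1.0000 Bond=201.2920
(2,1): Delta=-1.0000 Bond=201.2920
(2,2): Delta=-0.7667 Bond=169.6086
V0=76.8702

The replicating-portfolio and risk-neutral prices coincide; use p* = (1.13−0.89)/(1.45−0.89) = 0.4286 for the latter.
Terminal payoffs: V(3,0)=169.6525, V(3,1)=133.2793, V(3,2)=74.0196, V(3,3)=0.0000
  t=2,j=0: stock 64.9522 → up 94.1807 (V=133.2793), down 57.8075 (V=169.6525). Price 136.3398; hedge Δ=-1.0000, bond B=201.2920.
  t=2,j=1: stock 105.8210 → up 153.4404 (V=74.0196), down 94.1807 (V=133.2793). Price 95.4710; hedge Δ=-1.0000, bond B=201.2920.
  t=2,j=2: stock 172.4050 → up 249.9872 (V=0.0000), down 153.4404 (V=74.0196). Price 37.4309; hedge Δ=-0.7667, bond B=169.6086.
  t=1,j=0: stock 72.9800 → up 105.8210 (V=95.4710), down 64.9522 (V=136.3398). Price 105.1545; hedge Δ=-1.0000, bond B=178.1345.
  t=1,j=1: stock 118.9000 → up 172.4050 (V=37.4309), down 105.8210 (V=95.4710). Price 62.4749; hedge Δ=-0.8717, bond B=166.1181.
  t=0,j=0: stock 82.0000 → up 118.9000 (V=62.4749), down 72.9800 (V=105.1545). Price 76.8702; hedge Δ=-0.9294, bond B=153.0837.
Each (Δ,B) replicates both successor values, so the strategy is self-financing and V0 is arbitrage-free.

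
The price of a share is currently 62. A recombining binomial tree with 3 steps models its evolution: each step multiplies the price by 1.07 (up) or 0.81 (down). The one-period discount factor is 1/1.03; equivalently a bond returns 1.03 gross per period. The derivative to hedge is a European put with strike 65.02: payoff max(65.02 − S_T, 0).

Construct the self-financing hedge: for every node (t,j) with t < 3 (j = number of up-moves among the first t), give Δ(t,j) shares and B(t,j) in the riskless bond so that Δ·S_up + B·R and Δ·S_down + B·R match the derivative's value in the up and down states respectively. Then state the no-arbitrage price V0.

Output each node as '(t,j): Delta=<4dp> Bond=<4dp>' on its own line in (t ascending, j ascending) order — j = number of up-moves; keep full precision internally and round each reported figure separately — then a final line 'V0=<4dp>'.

Under the risk-neutral measure, an up-move has probability p* = (R−d)/(u−d) = 0.8462 and values discount at R = 1.03.
At expiry t=3: V(3,0)=32.0707, V(3,1)=21.4943, V(3,2)=7.5231, V(3,3)=0.0000
Node (2,0) S=40.6782: V=(p*·21.4943+(1−p*)·32.0707)/1.03=22.4480; Δ=(21.4943−32.0707)/(43.5257−32.9493)=-1.0000; B=V−Δ·S=63.1262
Node (2,1) S=53.7354: V=(p*·7.5231+(1−p*)·21.4943)/1.03=9.3908; Δ=(7.5231−21.4943)/(57.4969−43.5257)=-1.0000; B=V−Δ·S=63.1262
Node (2,2) S=70.9838: V=(p*·0.0000+(1−p*)·7.5231)/1.03=1.1237; Δ=(0.0000−7.5231)/(75.9527−57.4969)=-0.4076; B=V−Δ·S=30.0588
Node (1,0) S=50.2200: V=(p*·9.3908+(1−p*)·22.4480)/1.03=11.0676; Δ=(9.3908−22.4480)/(53.7354−40.6782)=-1.0000; B=V−Δ·S=61.2876
Node (1,1) S=66.3400: V=(p*·1.1237+(1−p*)·9.3908)/1.03=2.3258; Δ=(1.1237−9.3908)/(70.9838−53.7354)=-0.4793; B=V−Δ·S=34.1224
Node (0,0) S=62.0000: V=(p*·2.3258+(1−p*)·11.0676)/1.03=3.5638; Δ=(2.3258−11.0676)/(66.3400−50.2200)=-0.5423; B=V−Δ·S=37.1861
Root portfolio cost Δ·62+B reproduces V0=3.5638.

(0,0): Delta=-0.5423 Bond=37.1861
(1,0): Delta=-1.0000 Bond=61.2876
(1,1): Delta=-0.4793 Bond=34.1224
(2,0): Delta=-1.0000 Bond=63.1262
(2,1): Delta=-1.0000 Bond=63.1262
(2,2): Delta=-0.4076 Bond=30.0588
V0=3.5638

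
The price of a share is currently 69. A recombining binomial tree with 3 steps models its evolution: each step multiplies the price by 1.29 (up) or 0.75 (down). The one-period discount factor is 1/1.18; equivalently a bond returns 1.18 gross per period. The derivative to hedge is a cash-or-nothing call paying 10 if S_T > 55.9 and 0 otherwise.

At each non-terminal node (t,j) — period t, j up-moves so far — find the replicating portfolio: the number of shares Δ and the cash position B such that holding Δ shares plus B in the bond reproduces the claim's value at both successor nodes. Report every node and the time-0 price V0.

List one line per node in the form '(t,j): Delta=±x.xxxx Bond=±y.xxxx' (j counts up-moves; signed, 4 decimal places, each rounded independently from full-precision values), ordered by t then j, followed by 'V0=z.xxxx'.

Risk-neutral probability p* = (R−d)/(u−d) = (1.18−0.75)/(1.29−0.75) = 0.7963.
Payoff layer (t=3): V(3,0)=0.0000, V(3,1)=0.0000, V(3,2)=10.0000, V(3,3)=10.0000
Node (2,0) S=38.8125: V=(p*·0.0000+(1−p*)·0.0000)/1.18=0.0000; Δ=(0.0000−0.0000)/(50.0681−29.1094)=0.0000; B=V−Δ·S=0.0000
Node (2,1) S=66.7575: V=(p*·10.0000+(1−p*)·0.0000)/1.18=6.7483; Δ=(10.0000−0.0000)/(86.1172−50.0681)=0.2774; B=V−Δ·S=-11.7702
Node (2,2) S=114.8229: V=(p*·10.0000+(1−p*)·10.0000)/1.18=8.4746; Δ=(10.0000−10.0000)/(148.1215−86.1172)=0.0000; B=V−Δ·S=8.4746
Node (1,0) S=51.7500: V=(p*·6.7483+(1−p*)·0.0000)/1.18=4.5539; Δ=(6.7483−0.0000)/(66.7575−38.8125)=0.2415; B=V−Δ·S=-7.9429
Node (1,1) S=89.0100: V=(p*·8.4746+(1−p*)·6.7483)/1.18=6.8838; Δ=(8.4746−6.7483)/(114.8229−66.7575)=0.0359; B=V−Δ·S=3.6870
Node (0,0) S=69.0000: V=(p*·6.8838+(1−p*)·4.5539)/1.18=5.4315; Δ=(6.8838−4.5539)/(89.0100−51.7500)=0.0625; B=V−Δ·S=1.1169
Check: Δ(0,0)·S0 + B(0,0) = 5.4315 = V0.

(0,0): Delta=0.0625 Bond=1.1169
(1,0): Delta=0.2415 Bond=-7.9429
(1,1): Delta=0.0359 Bond=3.6870
(2,0): Delta=0.0000 Bond=0.0000
(2,1): Delta=0.2774 Bond=-11.7702
(2,2): Delta=0.0000 Bond=8.4746
V0=5.4315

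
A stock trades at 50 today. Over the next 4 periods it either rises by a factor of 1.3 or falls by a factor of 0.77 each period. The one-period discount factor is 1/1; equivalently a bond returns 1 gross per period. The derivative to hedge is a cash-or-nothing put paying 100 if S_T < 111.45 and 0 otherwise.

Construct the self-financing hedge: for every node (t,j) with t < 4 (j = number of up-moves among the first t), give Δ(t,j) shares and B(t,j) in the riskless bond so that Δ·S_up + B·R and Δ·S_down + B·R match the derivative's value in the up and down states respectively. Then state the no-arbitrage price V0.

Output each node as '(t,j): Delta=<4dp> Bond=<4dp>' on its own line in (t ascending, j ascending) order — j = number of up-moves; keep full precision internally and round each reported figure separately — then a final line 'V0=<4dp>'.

Under the risk-neutral measure, an up-move has probability p* = (R−d)/(u−d) = 0.4340 and values discount at R = 1.
Terminal payoffs: V(4,0)=100.0000, V(4,1)=100.0000, V(4,2)=100.0000, V(4,3)=100.0000, V(4,4)=0.0000
(3,0): S=22.8267. Δ = (V_up−V_dn)/(S_up−S_dn) = (100.0000−100.0000)/(29.6746−17.5765) = 0.0000. V = [p*·100.0000 + (1−p*)·100.0000]/1 = 100.0000. B = V − Δ·S = 100.0000.
(3,1): S=38.5385. Δ = (V_up−V_dn)/(S_up−S_dn) = (100.0000−100.0000)/(50.1001−29.6746) = 0.0000. V = [p*·100.0000 + (1−p*)·100.0000]/1 = 100.0000. B = V − Δ·S = 100.0000.
(3,2): S=65.0650. Δ = (V_up−V_dn)/(S_up−S_dn) = (100.0000−100.0000)/(84.5845−50.1001) = 0.0000. V = [p*·100.0000 + (1−p*)·100.0000]/1 = 100.0000. B = V − Δ·S = 100.0000.
(3,3): S=109.8500. Δ = (V_up−V_dn)/(S_up−S_dn) = (0.0000−100.0000)/(142.8050−84.5845) = -1.7176. V = [p*·0.0000 + (1−p*)·100.0000]/1 = 56.6038. B = V − Δ·S = 245.2830.
(2,0): S=29.6450. Δ = (V_up−V_dn)/(S_up−S_dn) = (100.0000−100.0000)/(38.5385−22.8267) = 0.0000. V = [p*·100.0000 + (1−p*)·100.0000]/1 = 100.0000. B = V − Δ·S = 100.0000.
(2,1): S=50.0500. Δ = (V_up−V_dn)/(S_up−S_dn) = (100.0000−100.0000)/(65.0650−38.5385) = 0.0000. V = [p*·100.0000 + (1−p*)·100.0000]/1 = 100.0000. B = V − Δ·S = 100.0000.
(2,2): S=84.5000. Δ = (V_up−V_dn)/(S_up−S_dn) = (56.6038−100.0000)/(109.8500−65.0650) = -0.9690. V = [p*·56.6038 + (1−p*)·100.0000]/1 = 81.1677. B = V − Δ·S = 163.0473.
(1,0): S=38.5000. Δ = (V_up−V_dn)/(S_up−S_dn) = (100.0000−100.0000)/(50.0500−29.6450) = 0.0000. V = [p*·100.0000 + (1−p*)·100.0000]/1 = 100.0000. B = V − Δ·S = 100.0000.
(1,1): S=65.0000. Δ = (V_up−V_dn)/(S_up−S_dn) = (81.1677−100.0000)/(84.5000−50.0500) = -0.5467. V = [p*·81.1677 + (1−p*)·100.0000]/1 = 91.8275. B = V − Δ·S = 127.3602.
(0,0): S=50.0000. Δ = (V_up−V_dn)/(S_up−S_dn) = (91.8275−100.0000)/(65.0000−38.5000) = -0.3084. V = [p*·91.8275 + (1−p*)·100.0000]/1 = 96.4534. B = V − Δ·S = 111.8733.
Each (Δ,B) replicates both successor values, so the strategy is self-financing and V0 is arbitrage-free.

(0,0): Delta=-0.3084 Bond=111.8733
(1,0): Delta=0.0000 Bond=100.0000
(1,1): Delta=-0.5467 Bond=127.3602
(2,0): Delta=0.0000 Bond=100.0000
(2,1): Delta=0.0000 Bond=100.0000
(2,2): Delta=-0.9690 Bond=163.0473
(3,0): Delta=0.0000 Bond=100.0000
(3,1): Delta=0.0000 Bond=100.0000
(3,2): Delta=0.0000 Bond=100.0000
(3,3): Delta=-1.7176 Bond=245.2830
V0=96.4534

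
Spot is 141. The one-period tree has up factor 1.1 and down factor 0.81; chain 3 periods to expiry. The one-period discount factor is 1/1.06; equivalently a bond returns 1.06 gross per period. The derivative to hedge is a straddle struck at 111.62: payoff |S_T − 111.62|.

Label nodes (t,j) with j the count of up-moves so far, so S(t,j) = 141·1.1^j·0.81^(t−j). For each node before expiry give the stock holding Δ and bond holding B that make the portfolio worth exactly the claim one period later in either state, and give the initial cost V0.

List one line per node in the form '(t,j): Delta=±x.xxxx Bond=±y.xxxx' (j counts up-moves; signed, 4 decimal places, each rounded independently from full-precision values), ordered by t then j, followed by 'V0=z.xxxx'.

The replicating-portfolio and risk-neutral prices coincide; use p* = (1.06−0.81)/(1.1−0.81) = 0.8621 for the latter.
Payoff layer (t=3): V(3,0)=36.6868, V(3,1)=9.8589, V(3,2)=26.5741, V(3,3)=76.0510
  t=2,j=0: stock 92.5101 → up 101.7611 (V=9.8589), down 74.9332 (V=36.6868). Price 12.7918; hedge Δ=-1.0000, bond B=105.3019.
  t=2,j=1: stock 125.6310 → up 138.1941 (V=26.5741), down 101.7611 (V=9.8589). Price 22.8949; hedge Δ=0.4588, bond B=-34.7438.
  t=2,j=2: stock 170.6100 → up 187.6710 (V=76.0510), down 138.1941 (V=26.5741). Price 65.3081; hedge Δ=1.0000, bond B=-105.3019.
  t=1,j=0: stock 114.2100 → up 125.6310 (V=22.8949), down 92.5101 (V=12.7918). Price 20.2843; hedge Δ=0.3050, bond B=-14.5539.
  t=1,j=1: stock 155.1000 → up 170.6100 (V=65.3081), down 125.6310 (V=22.8949). Price 56.0925; hedge Δ=0.9430, bond B=-90.1601.
  t=0,j=0: stock 141.0000 → up 155.1000 (V=56.0925), down 114.2100 (V=20.2843). Price 48.2579; hedge Δ=0.8757, bond B=-75.2186.
Root portfolio cost Δ·141+B reproduces V0=48.2579.

(0,0): Delta=0.8757 Bond=-75.2186
(1,0): Delta=0.3050 Bond=-14.5539
(1,1): Delta=0.9430 Bond=-90.1601
(2,0): Delta=-1.0000 Bond=105.3019
(2,1): Delta=0.4588 Bond=-34.7438
(2,2): Delta=1.0000 Bond=-105.3019
V0=48.2579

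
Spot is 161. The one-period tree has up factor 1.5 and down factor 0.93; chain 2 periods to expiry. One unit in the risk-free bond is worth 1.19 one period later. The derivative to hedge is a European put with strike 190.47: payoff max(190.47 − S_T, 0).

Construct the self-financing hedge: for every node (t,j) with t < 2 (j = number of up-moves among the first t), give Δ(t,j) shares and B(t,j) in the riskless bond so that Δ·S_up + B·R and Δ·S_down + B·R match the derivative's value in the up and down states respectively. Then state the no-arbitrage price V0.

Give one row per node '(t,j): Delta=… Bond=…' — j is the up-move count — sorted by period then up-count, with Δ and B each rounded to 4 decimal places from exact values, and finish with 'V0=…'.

(0,0): Delta=-0.2551 Bond=51.7676
(1,0): Delta=-0.6002 Bond=113.2709
(1,1): Delta=0.0000 Bond=0.0000
V0=10.6986

Risk-neutral probability p* = (R−d)/(u−d) = (1.19−0.93)/(1.5−0.93) = 0.4561.
Terminal values V(2,·): V(2,0)=51.2211, V(2,1)=0.0000, V(2,2)=0.0000
(1,0): S=149.7300. Δ = (V_up−V_dn)/(S_up−S_dn) = (0.0000−51.2211)/(224.5950−139.2489) = -0.6002. V = [p*·0.0000 + (1−p*)·51.2211]/1.19 = 23.4093. B = V − Δ·S = 113.2709.
(1,1): S=241.5000. Δ = (V_up−V_dn)/(S_up−S_dn) = (0.0000−0.0000)/(362.2500−224.5950) = 0.0000. V = [p*·0.0000 + (1−p*)·0.0000]/1.19 = 0.0000. B = V − Δ·S = 0.0000.
(0,0): S=161.0000. Δ = (V_up−V_dn)/(S_up−S_dn) = (0.0000−23.4093)/(241.5000−149.7300) = -0.2551. V = [p*·0.0000 + (1−p*)·23.4093]/1.19 = 10.6986. B = V − Δ·S = 51.7676.
Check: Δ(0,0)·S0 + B(0,0) = 10.6986 = V0.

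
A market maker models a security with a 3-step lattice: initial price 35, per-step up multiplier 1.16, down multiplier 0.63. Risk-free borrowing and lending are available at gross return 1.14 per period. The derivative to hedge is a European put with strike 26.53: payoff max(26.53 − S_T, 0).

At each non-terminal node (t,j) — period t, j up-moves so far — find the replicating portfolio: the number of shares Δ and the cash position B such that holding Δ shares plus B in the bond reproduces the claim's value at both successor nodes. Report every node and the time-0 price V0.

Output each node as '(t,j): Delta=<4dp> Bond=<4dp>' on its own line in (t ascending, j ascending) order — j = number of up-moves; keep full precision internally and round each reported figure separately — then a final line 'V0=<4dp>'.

No-arbitrage ⇒ martingale measure with p* = (R−d)/(u−d) = 0.9623.
Payoff layer (t=3): V(3,0)=17.7784, V(3,1)=10.4159, V(3,2)=0.0000, V(3,3)=0.0000
  t=2,j=0: stock 13.8915 → up 16.1141 (V=10.4159), down 8.7516 (V=17.7784). Price 9.3804; hedge Δ=-1.0000, bond B=23.2719.
  t=2,j=1: stock 25.5780 → up 29.6705 (V=0.0000), down 16.1141 (V=10.4159). Price 0.3448; hedge Δ=-0.7683, bond B=19.9973.
  t=2,j=2: stock 47.0960 → up 54.6314 (V=0.0000), down 29.6705 (V=0.0000). Price 0.0000; hedge Δ=0.0000, bond B=0.0000.
  t=1,j=0: stock 22.0500 → up 25.5780 (V=0.3448), down 13.8915 (V=9.3804). Price 0.6015; hedge Δ=-0.7732, bond B=17.6499.
  t=1,j=1: stock 40.6000 → up 47.0960 (V=0.0000), down 25.5780 (V=0.3448). Price 0.0114; hedge Δ=-0.0160, bond B=0.6619.
  t=0,j=0: stock 35.0000 → up 40.6000 (V=0.0114), down 22.0500 (V=0.6015). Price 0.0295; hedge Δ=-0.0318, bond B=1.1430.
The time-0 hedge costs 0.0295, which is the no-arbitrage price.

(0,0): Delta=-0.0318 Bond=1.1430
(1,0): Delta=-0.7732 Bond=17.6499
(1,1): Delta=-0.0160 Bond=0.6619
(2,0): Delta=-1.0000 Bond=23.2719
(2,1): Delta=-0.7683 Bond=19.9973
(2,2): Delta=0.0000 Bond=0.0000
V0=0.0295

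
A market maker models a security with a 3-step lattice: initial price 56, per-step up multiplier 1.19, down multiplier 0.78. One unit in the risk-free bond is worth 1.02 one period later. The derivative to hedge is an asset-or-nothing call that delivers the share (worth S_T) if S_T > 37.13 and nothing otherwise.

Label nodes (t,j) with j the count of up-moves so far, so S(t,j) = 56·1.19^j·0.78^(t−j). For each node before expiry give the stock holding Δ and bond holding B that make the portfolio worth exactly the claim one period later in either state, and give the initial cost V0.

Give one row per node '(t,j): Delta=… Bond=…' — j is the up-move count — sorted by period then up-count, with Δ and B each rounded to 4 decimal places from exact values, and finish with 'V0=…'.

(0,0): Delta=1.1913 Bond=-12.4958
(1,0): Delta=1.6032 Bond=-30.7397
(1,1): Delta=1.0000 Bond=0.0000
(2,0): Delta=2.9024 Bond=-75.6197
(2,1): Delta=1.0000 Bond=0.0000
(2,2): Delta=1.0000 Bond=0.0000
V0=54.2149

The replicating-portfolio and risk-neutral prices coincide; use p* = (1.02−0.78)/(1.19−0.78) = 0.5854 for the latter.
At expiry t=3: V(3,0)=0.0000, V(3,1)=40.5438, V(3,2)=61.8552, V(3,3)=94.3689
(2,0): S=34.0704. Δ = (V_up−V_dn)/(S_up−S_dn) = (40.5438−0.0000)/(40.5438−26.5749) = 2.9024. V = [p*·40.5438 + (1−p*)·0.0000]/1.02 = 23.2676. B = V − Δ·S = -75.6197.
(2,1): S=51.9792. Δ = (V_up−V_dn)/(S_up−S_dn) = (61.8552−40.5438)/(61.8552−40.5438) = 1.0000. V = [p*·61.8552 + (1−p*)·40.5438]/1.02 = 51.9792. B = V − Δ·S = 0.0000.
(2,2): S=79.3016. Δ = (V_up−V_dn)/(S_up−S_dn) = (94.3689−61.8552)/(94.3689−61.8552) = 1.0000. V = [p*·94.3689 + (1−p*)·61.8552]/1.02 = 79.3016. B = V − Δ·S = 0.0000.
(1,0): S=43.6800. Δ = (V_up−V_dn)/(S_up−S_dn) = (51.9792−23.2676)/(51.9792−34.0704) = 1.6032. V = [p*·51.9792 + (1−p*)·23.2676]/1.02 = 39.2886. B = V − Δ·S = -30.7397.
(1,1): S=66.6400. Δ = (V_up−V_dn)/(S_up−S_dn) = (79.3016−51.9792)/(79.3016−51.9792) = 1.0000. V = [p*·79.3016 + (1−p*)·51.9792]/1.02 = 66.6400. B = V − Δ·S = 0.0000.
(0,0): S=56.0000. Δ = (V_up−V_dn)/(S_up−S_dn) = (66.6400−39.2886)/(66.6400−43.6800) = 1.1913. V = [p*·66.6400 + (1−p*)·39.2886]/1.02 = 54.2149. B = V − Δ·S = -12.4958.
Each (Δ,B) replicates both successor values, so the strategy is self-financing and V0 is arbitrage-free.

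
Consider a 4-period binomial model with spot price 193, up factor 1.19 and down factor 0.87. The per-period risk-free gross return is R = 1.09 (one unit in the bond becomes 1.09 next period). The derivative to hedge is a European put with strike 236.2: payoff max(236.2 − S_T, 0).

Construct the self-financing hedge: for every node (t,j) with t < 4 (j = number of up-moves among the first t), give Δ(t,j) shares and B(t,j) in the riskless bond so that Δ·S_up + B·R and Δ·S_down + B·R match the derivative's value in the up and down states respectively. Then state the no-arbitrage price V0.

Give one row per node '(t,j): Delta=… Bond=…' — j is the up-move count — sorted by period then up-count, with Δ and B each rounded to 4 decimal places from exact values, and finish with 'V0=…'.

(0,0): Delta=-0.3181 Bond=73.0527
(1,0): Delta=-0.6538 Bond=135.9955
(1,1): Delta=-0.2066 Bond=54.0055
(2,0): Delta=-1.0000 Bond=198.8048
(2,1): Delta=-0.5388 Bond=125.2489
(2,2): Delta=-0.0962 Bond=28.6920
(3,0): Delta=-1.0000 Bond=216.6972
(3,1): Delta=-1.0000 Bond=216.6972
(3,2): Delta=-0.3855 Bond=100.0777
(3,3): Delta=0.0000 Bond=0.0000
V0=11.6552

The replicating-portfolio and risk-neutral prices coincide; use p* = (1.09−0.87)/(1.19−0.87) = 0.6875 for the latter.
Payoff layer (t=4): V(4,0)=125.6308, V(4,1)=84.9616, V(4,2)=29.3337, V(4,3)=0.0000, V(4,4)=0.0000
(3,0): S=127.0911. Δ = (V_up−V_dn)/(S_up−S_dn) = (84.9616−125.6308)/(151.2384−110.5692) = -1.0000. V = [p*·84.9616 + (1−p*)·125.6308]/1.09 = 89.6062. B = V − Δ·S = 216.6972.
(3,1): S=173.8372. Δ = (V_up−V_dn)/(S_up−S_dn) = (29.3337−84.9616)/(206.8663−151.2384) = -1.0000. V = [p*·29.3337 + (1−p*)·84.9616]/1.09 = 42.8600. B = V − Δ·S = 216.6972.
(3,2): S=237.7774. Δ = (V_up−V_dn)/(S_up−S_dn) = (0.0000−29.3337)/(282.9550−206.8663) = -0.3855. V = [p*·0.0000 + (1−p*)·29.3337]/1.09 = 8.4099. B = V − Δ·S = 100.0777.
(3,3): S=325.2357. Δ = (V_up−V_dn)/(S_up−S_dn) = (0.0000−0.0000)/(387.0305−282.9550) = 0.0000. V = [p*·0.0000 + (1−p*)·0.0000]/1.09 = 0.0000. B = V − Δ·S = 0.0000.
(2,0): S=146.0817. Δ = (V_up−V_dn)/(S_up−S_dn) = (42.8600−89.6062)/(173.8372−127.0911) = -1.0000. V = [p*·42.8600 + (1−p*)·89.6062]/1.09 = 52.7231. B = V − Δ·S = 198.8048.
(2,1): S=199.8129. Δ = (V_up−V_dn)/(S_up−S_dn) = (8.4099−42.8600)/(237.7774−173.8372) = -0.5388. V = [p*·8.4099 + (1−p*)·42.8600]/1.09 = 17.5923. B = V − Δ·S = 125.2489.
(2,2): S=273.3073. Δ = (V_up−V_dn)/(S_up−S_dn) = (0.0000−8.4099)/(325.2357−237.7774) = -0.0962. V = [p*·0.0000 + (1−p*)·8.4099]/1.09 = 2.4111. B = V − Δ·S = 28.6920.
(1,0): S=167.9100. Δ = (V_up−V_dn)/(S_up−S_dn) = (17.5923−52.7231)/(199.8129−146.0817) = -0.6538. V = [p*·17.5923 + (1−p*)·52.7231]/1.09 = 26.2116. B = V − Δ·S = 135.9955.
(1,1): S=229.6700. Δ = (V_up−V_dn)/(S_up−S_dn) = (2.4111−17.5923)/(273.3073−199.8129) = -0.2066. V = [p*·2.4111 + (1−p*)·17.5923]/1.09 = 6.5644. B = V − Δ·S = 54.0055.
(0,0): S=193.0000. Δ = (V_up−V_dn)/(S_up−S_dn) = (6.5644−26.2116)/(229.6700−167.9100) = -0.3181. V = [p*·6.5644 + (1−p*)·26.2116]/1.09 = 11.6552. B = V − Δ·S = 73.0527.
Check: Δ(0,0)·S0 + B(0,0) = 11.6552 = V0.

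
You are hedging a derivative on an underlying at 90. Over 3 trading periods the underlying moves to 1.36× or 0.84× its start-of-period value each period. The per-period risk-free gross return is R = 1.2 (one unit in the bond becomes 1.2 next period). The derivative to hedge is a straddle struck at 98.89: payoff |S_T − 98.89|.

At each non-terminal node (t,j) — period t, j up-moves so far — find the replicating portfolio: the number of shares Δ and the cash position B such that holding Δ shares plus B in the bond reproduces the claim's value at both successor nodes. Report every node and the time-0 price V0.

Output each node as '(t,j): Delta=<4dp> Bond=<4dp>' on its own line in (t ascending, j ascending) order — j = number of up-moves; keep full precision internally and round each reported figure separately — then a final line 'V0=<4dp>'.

Under the risk-neutral measure, an up-move has probability p* = (R−d)/(u−d) = 0.6923 and values discount at R = 1.2.
At expiry t=3: V(3,0)=45.5466, V(3,1)=12.5246, V(3,2)=40.9398, V(3,3)=127.5010
  t=2,j=0: stock 63.5040 → up 86.3654 (V=12.5246), down 53.3434 (V=45.5466). Price 18.9043; hedge Δ=-1.0000, bond B=82.4083.
  t=2,j=1: stock 102.8160 → up 139.8298 (V=40.9398), down 86.3654 (V=12.5246). Price 26.8305; hedge Δ=0.5315, bond B=-27.8141.
  t=2,j=2: stock 166.4640 → up 226.3910 (V=127.5010), down 139.8298 (V=40.9398). Price 84.0557; hedge Δ=1.0000, bond B=-82.4083.
  t=1,j=0: stock 75.6000 → up 102.8160 (V=26.8305), down 63.5040 (V=18.9043). Price 20.3264; hedge Δ=0.2016, bond B=5.0837.
  t=1,j=1: stock 122.4000 → up 166.4640 (V=84.0557), down 102.8160 (V=26.8305). Price 55.3733; hedge Δ=0.8991, bond B=-54.6751.
  t=0,j=0: stock 90.0000 → up 122.4000 (V=55.3733), down 75.6000 (V=20.3264). Price 37.1580; hedge Δ=0.7489, bond B=-30.2398.
Each (Δ,B) replicates both successor values, so the strategy is self-financing and V0 is arbitrage-free.

(0,0): Delta=0.7489 Bond=-30.2398
(1,0): Delta=0.2016 Bond=5.0837
(1,1): Delta=0.8991 Bond=-54.6751
(2,0): Delta=-1.0000 Bond=82.4083
(2,1): Delta=0.5315 Bond=-27.8141
(2,2): Delta=1.0000 Bond=-82.4083
V0=37.1580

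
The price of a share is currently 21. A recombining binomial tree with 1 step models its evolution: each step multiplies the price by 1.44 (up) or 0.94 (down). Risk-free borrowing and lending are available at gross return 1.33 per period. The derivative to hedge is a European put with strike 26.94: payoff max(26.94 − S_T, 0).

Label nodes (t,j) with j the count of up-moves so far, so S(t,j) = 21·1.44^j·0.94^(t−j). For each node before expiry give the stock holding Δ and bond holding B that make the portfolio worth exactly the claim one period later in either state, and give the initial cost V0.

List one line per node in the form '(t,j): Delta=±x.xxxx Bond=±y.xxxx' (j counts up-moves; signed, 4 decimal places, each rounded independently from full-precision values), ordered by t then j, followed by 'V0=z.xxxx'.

(0,0): Delta=-0.6857 Bond=15.5910
V0=1.1910

The replicating-portfolio and risk-neutral prices coincide; use p* = (1.33−0.94)/(1.44−0.94) = 0.7800 for the latter.
Payoff layer (t=1): V(1,0)=7.2000, V(1,1)=0.0000
Node (0,0) S=21.0000: V=(p*·0.0000+(1−p*)·7.2000)/1.33=1.1910; Δ=(0.0000−7.2000)/(30.2400−19.7400)=-0.6857; B=V−Δ·S=15.5910
Root portfolio cost Δ·21+B reproduces V0=1.1910.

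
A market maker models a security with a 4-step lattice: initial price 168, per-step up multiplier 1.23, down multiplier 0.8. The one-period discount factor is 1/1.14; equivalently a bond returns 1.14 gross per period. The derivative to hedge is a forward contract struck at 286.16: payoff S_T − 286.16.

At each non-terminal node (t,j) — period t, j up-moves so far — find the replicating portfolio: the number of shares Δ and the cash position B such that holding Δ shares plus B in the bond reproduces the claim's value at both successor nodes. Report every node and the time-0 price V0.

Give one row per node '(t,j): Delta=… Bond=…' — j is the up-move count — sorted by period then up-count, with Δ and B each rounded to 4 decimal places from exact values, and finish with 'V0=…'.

(0,0): Delta=1.0000 Bond=-169.4297
(1,0): Delta=1.0000 Bond=-193.1498
(1,1): Delta=1.0000 Bond=-193.1498
(2,0): Delta=1.0000 Bond=-220.1908
(2,1): Delta=1.0000 Bond=-220.1908
(2,2): Delta=1.0000 Bond=-220.1908
(3,0): Delta=1.0000 Bond=-251.0175
(3,1): Delta=1.0000 Bond=-251.0175
(3,2): Delta=1.0000 Bond=-251.0175
(3,3): Delta=1.0000 Bond=-251.0175
V0=-1.4297

Under the risk-neutral measure, an up-move has probability p* = (R−d)/(u−d) = 0.7907 and values discount at R = 1.14.
Payoff layer (t=4): V(4,0)=-217.3472, V(4,1)=-180.3603, V(4,2)=-123.4930, V(4,3)=-36.0595, V(4,4)=98.3696
  t=3,j=0: stock 86.0160 → up 105.7997 (V=-180.3603), down 68.8128 (V=-217.3472). Price -165.0015; hedge Δ=1.0000, bond B=-251.0175.
  t=3,j=1: stock 132.2496 → up 162.6670 (V=-123.4930), down 105.7997 (V=-180.3603). Price -118.7679; hedge Δ=1.0000, bond B=-251.0175.
  t=3,j=2: stock 203.3338 → up 250.1005 (V=-36.0595), down 162.6670 (V=-123.4930). Price -47.6838; hedge Δ=1.0000, bond B=-251.0175.
  t=3,j=3: stock 312.6257 → up 384.5296 (V=98.3696), down 250.1005 (V=-36.0595). Price 61.6081; hedge Δ=1.0000, bond B=-251.0175.
  t=2,j=0: stock 107.5200 → up 132.2496 (V=-118.7679), down 86.0160 (V=-165.0015). Price -112.6708; hedge Δ=1.0000, bond B=-220.1908.
  t=2,j=1: stock 165.3120 → up 203.3338 (V=-47.6838), down 132.2496 (V=-118.7679). Price -54.8788; hedge Δ=1.0000, bond B=-220.1908.
  t=2,j=2: stock 254.1672 → up 312.6257 (V=61.6081), down 203.3338 (V=-47.6838). Price 33.9764; hedge Δ=1.0000, bond B=-220.1908.
  t=1,j=0: stock 134.4000 → up 165.3120 (V=-54.8788), down 107.5200 (V=-112.6708). Price -58.7498; hedge Δ=1.0000, bond B=-193.1498.
  t=1,j=1: stock 206.6400 → up 254.1672 (V=33.9764), down 165.3120 (V=-54.8788). Price 13.4902; hedge Δ=1.0000, bond B=-193.1498.
  t=0,j=0: stock 168.0000 → up 206.6400 (V=13.4902), down 134.4000 (V=-58.7498). Price -1.4297; hedge Δ=1.0000, bond B=-169.4297.
Each (Δ,B) replicates both successor values, so the strategy is self-financing and V0 is arbitrage-free.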